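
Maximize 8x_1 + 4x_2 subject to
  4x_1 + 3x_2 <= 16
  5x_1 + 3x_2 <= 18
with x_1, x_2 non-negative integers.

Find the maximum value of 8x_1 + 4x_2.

Relaxing integrality, the LP optimum is 28.80 at (x_1,x_2) = (3.6, 0), which is not an integer point.
(x_1,x_2)=(3,1): 4·3+3·1=15≤16, 5·3+3·1=18≤18, objective 28.
(x_1,x_2)=(3,0): 4·3+3·0=12≤16, 5·3+3·0=15≤18, objective 24.
(x_1,x_2)=(2,2): 4·2+3·2=14≤16, 5·2+3·2=16≤18, objective 24.
(x_1,x_2)=(2,1): 4·2+3·1=11≤16, 5·2+3·1=13≤18, objective 20.
No feasible integer point exceeds 28.

28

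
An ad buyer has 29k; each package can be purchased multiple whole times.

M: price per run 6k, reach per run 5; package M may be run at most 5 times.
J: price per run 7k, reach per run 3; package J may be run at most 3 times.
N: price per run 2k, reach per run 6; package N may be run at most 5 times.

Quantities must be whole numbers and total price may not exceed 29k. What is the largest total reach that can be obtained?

45

Take 3×M and 5×N: price 28 ≤ 29, reach 3·5 + 5·6 = 45.
N has the best ratio (6/2) and is taken to its limit of 5; remaining capacity is filled optimally with the others.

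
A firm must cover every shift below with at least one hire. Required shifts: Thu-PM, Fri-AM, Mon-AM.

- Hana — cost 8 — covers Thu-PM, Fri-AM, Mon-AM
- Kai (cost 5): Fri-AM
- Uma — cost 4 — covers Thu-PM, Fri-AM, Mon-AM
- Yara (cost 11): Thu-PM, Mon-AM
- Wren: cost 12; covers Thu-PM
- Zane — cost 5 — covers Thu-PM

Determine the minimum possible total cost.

Uma alone covers Thu-PM, Fri-AM, Mon-AM — every shift.
Total cost: 4.
No cover costs less than 4.

4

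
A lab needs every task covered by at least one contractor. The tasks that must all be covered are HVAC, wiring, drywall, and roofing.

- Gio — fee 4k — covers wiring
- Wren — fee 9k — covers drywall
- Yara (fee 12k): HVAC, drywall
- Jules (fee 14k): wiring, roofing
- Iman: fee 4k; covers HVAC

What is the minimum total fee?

26

Choose Yara and Jules: together they cover HVAC, wiring, drywall, roofing — every task.
Total fee: 12 + 14 = 26.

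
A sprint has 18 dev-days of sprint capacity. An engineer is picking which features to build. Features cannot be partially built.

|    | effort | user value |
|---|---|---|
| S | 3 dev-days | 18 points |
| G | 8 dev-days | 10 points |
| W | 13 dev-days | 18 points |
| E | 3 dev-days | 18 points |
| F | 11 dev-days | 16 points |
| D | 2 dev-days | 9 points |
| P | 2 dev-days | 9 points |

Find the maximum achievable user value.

64

Allowing fractional choices, the relaxed optimum would be about 65.6, but features are indivisible.
S + G + E + D + P: effort 3 + 8 + 3 + 2 + 2 = 18 ≤ 18, user value 18 + 10 + 18 + 9 + 9 = 64.
S + G + E + D: effort 3 + 8 + 3 + 2 = 16 ≤ 18, user value 18 + 10 + 18 + 9 = 55.
S + G + E + P: effort 3 + 8 + 3 + 2 = 16 ≤ 18, user value 18 + 10 + 18 + 9 = 55.
Best is S, G, E, D, and P with total user value 64.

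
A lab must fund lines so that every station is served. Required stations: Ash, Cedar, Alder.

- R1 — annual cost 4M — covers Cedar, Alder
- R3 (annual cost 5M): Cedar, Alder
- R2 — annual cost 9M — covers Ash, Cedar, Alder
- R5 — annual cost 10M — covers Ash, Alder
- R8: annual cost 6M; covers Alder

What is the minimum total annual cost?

This is a weighted set-cover instance.
R2 alone covers Ash, Cedar, Alder — every station.
Total annual cost: 9.

9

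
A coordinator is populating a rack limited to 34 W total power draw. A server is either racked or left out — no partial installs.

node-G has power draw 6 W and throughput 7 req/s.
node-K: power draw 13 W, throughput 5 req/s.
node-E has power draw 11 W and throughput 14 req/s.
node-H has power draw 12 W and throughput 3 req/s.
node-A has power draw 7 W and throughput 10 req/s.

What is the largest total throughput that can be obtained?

Allowing fractional choices, the relaxed optimum would be about 34.8, but servers are indivisible.
node-E + node-H + node-A: power draw 11 + 12 + 7 = 30 ≤ 34, throughput 14 + 3 + 10 = 27.
node-K + node-E + node-A: power draw 13 + 11 + 7 = 31 ≤ 34, throughput 5 + 14 + 10 = 29.
node-G + node-E + node-A: power draw 6 + 11 + 7 = 24 ≤ 34, throughput 7 + 14 + 10 = 31.
Best is node-G, node-E, and node-A with total throughput 31.

31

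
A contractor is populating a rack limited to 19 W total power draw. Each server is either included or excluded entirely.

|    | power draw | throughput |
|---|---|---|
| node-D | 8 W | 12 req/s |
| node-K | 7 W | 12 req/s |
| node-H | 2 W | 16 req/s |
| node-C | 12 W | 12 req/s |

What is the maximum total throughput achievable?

Allowing fractional choices, the relaxed optimum would be about 42.0, but servers are indivisible.
node-D + node-K + node-H: power draw 8 + 7 + 2 = 17 ≤ 19, throughput 12 + 12 + 16 = 40.
node-K + node-H: power draw 7 + 2 = 9 ≤ 19, throughput 12 + 16 = 28.
node-D + node-H: power draw 8 + 2 = 10 ≤ 19, throughput 12 + 16 = 28.
Best is node-D, node-K, and node-H with total throughput 40.

40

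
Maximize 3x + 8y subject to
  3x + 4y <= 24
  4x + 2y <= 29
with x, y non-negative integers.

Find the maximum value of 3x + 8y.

48

(x,y)=(0,6): 3·0+4·6=24≤24, 4·0+2·6=12≤29, objective 48.
(x,y)=(1,5): 3·1+4·5=23≤24, 4·1+2·5=14≤29, objective 43.
(x,y)=(0,5): 3·0+4·5=20≤24, 4·0+2·5=10≤29, objective 40.
The best lattice point is (0,6), giving 48.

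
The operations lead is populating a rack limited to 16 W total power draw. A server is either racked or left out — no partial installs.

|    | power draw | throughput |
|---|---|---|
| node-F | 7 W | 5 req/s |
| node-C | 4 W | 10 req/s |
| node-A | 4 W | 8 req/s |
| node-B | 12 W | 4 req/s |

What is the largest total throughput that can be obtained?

23

Take node-F, node-C, and node-A: power draw 7 + 4 + 4 = 15 ≤ 16, throughput 5 + 10 + 8 = 23.
No other feasible combination does better.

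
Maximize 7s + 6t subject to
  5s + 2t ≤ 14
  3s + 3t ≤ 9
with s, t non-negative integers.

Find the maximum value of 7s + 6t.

20

(s,t)=(2,1) is feasible, giving 20.
(s,t)=(1,2) is feasible, giving 19.
(s,t)=(2,0) is feasible, giving 14.
No feasible integer point exceeds 20.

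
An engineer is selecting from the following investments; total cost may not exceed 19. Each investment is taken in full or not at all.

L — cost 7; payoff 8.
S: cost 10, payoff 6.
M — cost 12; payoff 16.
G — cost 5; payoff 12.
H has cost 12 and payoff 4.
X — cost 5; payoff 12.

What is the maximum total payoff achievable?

Allowing fractional choices, the relaxed optimum would be about 36.0, but investments are indivisible.
M + G: cost 12 + 5 = 17 ≤ 19, payoff 16 + 12 = 28.
L + G + X: cost 7 + 5 + 5 = 17 ≤ 19, payoff 8 + 12 + 12 = 32.
M + X: cost 12 + 5 = 17 ≤ 19, payoff 16 + 12 = 28.
Best is L, G, and X with total payoff 32.

32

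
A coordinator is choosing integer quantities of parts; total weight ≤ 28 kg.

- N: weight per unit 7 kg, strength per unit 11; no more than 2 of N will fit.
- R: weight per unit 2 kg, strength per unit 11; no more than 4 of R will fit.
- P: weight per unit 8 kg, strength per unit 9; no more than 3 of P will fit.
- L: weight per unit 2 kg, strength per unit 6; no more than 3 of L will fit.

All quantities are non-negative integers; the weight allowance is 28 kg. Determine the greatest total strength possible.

84

2×N, 4×R, and 2×L: weight 26 ≤ 28, strength 2·11 + 4·11 + 2·6 = 78.
2×N, 4×R, and 3×L: weight 28 ≤ 28, strength 2·11 + 4·11 + 3·6 = 84.
Best is 84.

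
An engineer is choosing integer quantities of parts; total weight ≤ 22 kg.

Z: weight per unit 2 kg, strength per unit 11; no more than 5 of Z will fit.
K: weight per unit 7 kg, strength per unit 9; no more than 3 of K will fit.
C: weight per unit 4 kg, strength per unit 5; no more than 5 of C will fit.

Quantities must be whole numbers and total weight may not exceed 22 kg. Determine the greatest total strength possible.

70

Take 5×Z and 3×C: weight 22 ≤ 22, strength 5·11 + 3·5 = 70.
Z has the best ratio (11/2) and is taken to its limit of 5; remaining capacity is filled optimally with the others.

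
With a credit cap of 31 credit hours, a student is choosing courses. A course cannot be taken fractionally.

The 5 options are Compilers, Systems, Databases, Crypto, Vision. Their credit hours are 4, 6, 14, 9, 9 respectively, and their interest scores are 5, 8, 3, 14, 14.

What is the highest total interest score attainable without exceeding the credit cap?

This is an integer program with binary decision variables.
Compilers + Systems + Crypto + Vision: credit hours 4 + 6 + 9 + 9 = 28 ≤ 31, interest score 5 + 8 + 14 + 14 = 41.
Systems + Crypto + Vision: credit hours 6 + 9 + 9 = 24 ≤ 31, interest score 8 + 14 + 14 = 36.
Best is Compilers, Systems, Crypto, and Vision with total interest score 41.

41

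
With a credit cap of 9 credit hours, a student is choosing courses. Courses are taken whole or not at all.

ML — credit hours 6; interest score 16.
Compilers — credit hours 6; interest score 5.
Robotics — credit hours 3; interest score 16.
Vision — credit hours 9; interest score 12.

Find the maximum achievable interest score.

32

This is an integer program with binary decision variables.
Take ML and Robotics: credit hours 6 + 3 = 9 ≤ 9, interest score 16 + 16 = 32.
No other feasible combination does better.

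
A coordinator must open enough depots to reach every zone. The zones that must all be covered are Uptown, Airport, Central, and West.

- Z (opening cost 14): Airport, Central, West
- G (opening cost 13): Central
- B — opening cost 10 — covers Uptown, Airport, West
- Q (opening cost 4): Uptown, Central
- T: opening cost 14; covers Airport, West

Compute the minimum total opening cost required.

14

Choose B and Q: together they cover Uptown, Airport, Central, West — every zone.
Total opening cost: 10 + 4 = 14.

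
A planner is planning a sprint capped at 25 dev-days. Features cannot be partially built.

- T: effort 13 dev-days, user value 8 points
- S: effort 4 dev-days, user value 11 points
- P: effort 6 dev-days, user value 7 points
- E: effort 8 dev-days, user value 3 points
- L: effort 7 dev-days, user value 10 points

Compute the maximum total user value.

This is a 0-1 knapsack instance.
Allowing fractional choices, the relaxed optimum would be about 32.9, but features are indivisible.
S + P + L: effort 4 + 6 + 7 = 17 ≤ 25, user value 11 + 7 + 10 = 28.
S + P + E + L: effort 4 + 6 + 8 + 7 = 25 ≤ 25, user value 11 + 7 + 3 + 10 = 31.
T + S + L: effort 13 + 4 + 7 = 24 ≤ 25, user value 8 + 11 + 10 = 29.
Best is S, P, E, and L with total user value 31.

31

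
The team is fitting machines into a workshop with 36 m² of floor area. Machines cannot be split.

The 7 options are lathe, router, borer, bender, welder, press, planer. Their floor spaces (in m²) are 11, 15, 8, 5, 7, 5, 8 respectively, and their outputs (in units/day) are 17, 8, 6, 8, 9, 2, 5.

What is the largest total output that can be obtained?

42

lathe + borer + bender + welder + press: floor space 11 + 8 + 5 + 7 + 5 = 36 ≤ 36, output 17 + 6 + 8 + 9 + 2 = 42.
lathe + bender + welder + press + planer: floor space 11 + 5 + 7 + 5 + 8 = 36 ≤ 36, output 17 + 8 + 9 + 2 + 5 = 41.
Best is lathe, borer, bender, welder, and press with total output 42.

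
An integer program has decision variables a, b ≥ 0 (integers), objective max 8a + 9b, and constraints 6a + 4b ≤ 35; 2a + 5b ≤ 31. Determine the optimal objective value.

61

(a,b)=(2,5): 6·2+4·5=32≤35, 2·2+5·5=29≤31, objective 61.
(a,b)=(3,4): 6·3+4·4=34≤35, 2·3+5·4=26≤31, objective 60.
(a,b)=(1,5): 6·1+4·5=26≤35, 2·1+5·5=27≤31, objective 53.
No feasible integer point exceeds 61.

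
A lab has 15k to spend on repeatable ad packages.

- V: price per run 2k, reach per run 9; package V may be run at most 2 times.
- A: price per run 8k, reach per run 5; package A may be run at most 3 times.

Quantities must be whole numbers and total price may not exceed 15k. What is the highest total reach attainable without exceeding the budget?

23

Take 2×V and 1×A: price 12 ≤ 15, reach 2·9 + 1·5 = 23.
V has the best ratio (9/2) and is taken to its limit of 2; remaining capacity is filled optimally with the others.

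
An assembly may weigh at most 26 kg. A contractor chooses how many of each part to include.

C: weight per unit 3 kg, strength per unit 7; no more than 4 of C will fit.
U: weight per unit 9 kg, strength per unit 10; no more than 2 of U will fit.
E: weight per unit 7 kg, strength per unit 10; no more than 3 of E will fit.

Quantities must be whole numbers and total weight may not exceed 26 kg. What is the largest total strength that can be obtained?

This is a bounded integer knapsack.
3×C and 2×E: weight 23 ≤ 26, strength 3·7 + 2·10 = 41.
4×C and 2×E: weight 26 ≤ 26, strength 4·7 + 2·10 = 48.
Best is 48.

48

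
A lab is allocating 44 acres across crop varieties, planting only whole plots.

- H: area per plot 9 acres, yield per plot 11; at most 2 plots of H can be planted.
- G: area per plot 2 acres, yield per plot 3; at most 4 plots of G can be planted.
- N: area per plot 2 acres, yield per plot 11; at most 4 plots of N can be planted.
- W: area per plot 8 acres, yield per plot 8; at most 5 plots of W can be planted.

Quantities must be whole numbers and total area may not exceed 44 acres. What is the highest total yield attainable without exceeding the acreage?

Take 2×H, 4×G, 4×N, and 1×W: area 42 ≤ 44, yield 2·11 + 4·3 + 4·11 + 1·8 = 86.
N has the best ratio (11/2) and is taken to its limit of 4; remaining capacity is filled optimally with the others.

86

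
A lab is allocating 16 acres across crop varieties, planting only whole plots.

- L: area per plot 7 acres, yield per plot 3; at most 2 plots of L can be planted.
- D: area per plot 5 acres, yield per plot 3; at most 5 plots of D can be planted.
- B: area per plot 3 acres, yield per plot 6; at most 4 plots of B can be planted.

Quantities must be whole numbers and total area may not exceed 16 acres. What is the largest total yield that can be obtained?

This is a bounded integer knapsack.
B has the best ratio (6/3); taking only B gives at most 4×6 = 24 (stopped by the supply cap of 4).
Optimal: 4×B: area 12 ≤ 16, yield 4·6 = 24.

24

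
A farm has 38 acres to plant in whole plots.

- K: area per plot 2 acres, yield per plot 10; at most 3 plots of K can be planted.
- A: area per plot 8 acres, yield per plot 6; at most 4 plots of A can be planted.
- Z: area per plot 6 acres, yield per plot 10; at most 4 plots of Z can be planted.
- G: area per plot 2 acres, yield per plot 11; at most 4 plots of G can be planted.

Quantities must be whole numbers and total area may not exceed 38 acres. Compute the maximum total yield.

114

This is a bounded integer knapsack.
G has the best ratio (11/2); taking only G gives at most 4×11 = 44 (stopped by the supply cap of 4).
Mixing does better — 3×K, 4×Z, and 4×G: area 38 ≤ 38, yield 3·10 + 4·10 + 4·11 = 114.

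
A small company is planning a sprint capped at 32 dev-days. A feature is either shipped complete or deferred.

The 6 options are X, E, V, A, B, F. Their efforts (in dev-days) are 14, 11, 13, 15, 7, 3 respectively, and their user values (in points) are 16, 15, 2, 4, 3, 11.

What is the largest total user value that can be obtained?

42

Allowing fractional choices, the relaxed optimum would be about 43.7, but features are indivisible.
X + E + F: effort 14 + 11 + 3 = 28 ≤ 32, user value 16 + 15 + 11 = 42.
X + E + B: effort 14 + 11 + 7 = 32 ≤ 32, user value 16 + 15 + 3 = 34.
Best is X, E, and F with total user value 42.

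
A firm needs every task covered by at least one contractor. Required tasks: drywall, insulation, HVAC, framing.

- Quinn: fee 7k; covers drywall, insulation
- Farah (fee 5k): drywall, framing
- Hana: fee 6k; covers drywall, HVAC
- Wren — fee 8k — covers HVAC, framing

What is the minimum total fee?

This is a weighted set-cover instance.
Choose Quinn and Wren: together they cover drywall, insulation, HVAC, framing — every task.
Total fee: 7 + 8 = 15.

15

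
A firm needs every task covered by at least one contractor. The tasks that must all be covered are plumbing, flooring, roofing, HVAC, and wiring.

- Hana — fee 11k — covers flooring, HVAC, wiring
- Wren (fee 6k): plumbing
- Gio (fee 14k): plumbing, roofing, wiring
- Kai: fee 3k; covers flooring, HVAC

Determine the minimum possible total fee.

17

Choose Gio and Kai: together they cover plumbing, flooring, roofing, HVAC, wiring — every task.
Total fee: 14 + 3 = 17.
No cover costs less than 17.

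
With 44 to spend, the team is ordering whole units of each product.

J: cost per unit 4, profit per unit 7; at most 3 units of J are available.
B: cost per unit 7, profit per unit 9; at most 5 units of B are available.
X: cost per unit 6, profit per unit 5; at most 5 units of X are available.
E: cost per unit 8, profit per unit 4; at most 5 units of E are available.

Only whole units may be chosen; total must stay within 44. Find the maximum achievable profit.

This is a bounded integer knapsack.
3×J and 4×B: cost 40 ≤ 44, profit 3·7 + 4·9 = 57.
2×J and 5×B: cost 43 ≤ 44, profit 2·7 + 5·9 = 59.
Best is 59.

59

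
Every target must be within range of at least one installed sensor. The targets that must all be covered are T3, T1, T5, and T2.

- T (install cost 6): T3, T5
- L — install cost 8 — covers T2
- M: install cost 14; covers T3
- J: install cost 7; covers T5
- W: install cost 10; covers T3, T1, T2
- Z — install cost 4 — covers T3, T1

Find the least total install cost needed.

The greedy cost-per-new-target heuristic would pick Z, T, and L for 18, but a cheaper cover exists.
Choose T and W: together they cover T3, T1, T5, T2 — every target.
Total install cost: 6 + 10 = 16.
No cover costs less than 16.

16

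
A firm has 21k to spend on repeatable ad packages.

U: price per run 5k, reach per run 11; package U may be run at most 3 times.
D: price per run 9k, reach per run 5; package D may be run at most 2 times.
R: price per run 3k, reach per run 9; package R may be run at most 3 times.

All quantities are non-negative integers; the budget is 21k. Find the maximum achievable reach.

R has the best ratio (9/3); taking only R gives at most 3×9 = 27 (stopped by the supply cap of 3).
Mixing does better — 3×U and 2×R: price 21 ≤ 21, reach 3·11 + 2·9 = 51.

51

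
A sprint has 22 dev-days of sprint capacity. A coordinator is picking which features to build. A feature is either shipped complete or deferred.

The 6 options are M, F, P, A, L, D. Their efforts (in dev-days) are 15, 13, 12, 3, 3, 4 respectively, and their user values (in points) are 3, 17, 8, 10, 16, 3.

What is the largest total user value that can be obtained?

This is an integer program with binary decision variables.
Allowing fractional choices, the relaxed optimum would be about 45.2, but features are indivisible.
P + A + L + D: effort 12 + 3 + 3 + 4 = 22 ≤ 22, user value 8 + 10 + 16 + 3 = 37.
F + A + L: effort 13 + 3 + 3 = 19 ≤ 22, user value 17 + 10 + 16 = 43.
Best is F, A, and L with total user value 43.

43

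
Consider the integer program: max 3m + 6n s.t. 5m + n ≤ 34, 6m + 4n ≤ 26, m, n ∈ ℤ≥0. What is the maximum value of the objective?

36

The continuous relaxation peaks at (0, 6.5) with value 39.00; rounding to a feasible lattice point costs some objective.
(m,n)=(0,6): 5·0+1·6=6≤34, 6·0+4·6=24≤26, objective 36.
(m,n)=(1,5): 5·1+1·5=10≤34, 6·1+4·5=26≤26, objective 33.
(m,n)=(0,5): 5·0+1·5=5≤34, 6·0+4·5=20≤26, objective 30.
No feasible integer point exceeds 36.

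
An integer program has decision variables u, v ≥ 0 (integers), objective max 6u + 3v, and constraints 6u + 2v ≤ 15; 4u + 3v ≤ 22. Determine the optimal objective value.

(u,v)=(0,7): 6·0+2·7=14≤15, 4·0+3·7=21≤22, objective 21.
(u,v)=(0,6): 6·0+2·6=12≤15, 4·0+3·6=18≤22, objective 18.
Maximum is 21 at (u,v)=(0,7).

21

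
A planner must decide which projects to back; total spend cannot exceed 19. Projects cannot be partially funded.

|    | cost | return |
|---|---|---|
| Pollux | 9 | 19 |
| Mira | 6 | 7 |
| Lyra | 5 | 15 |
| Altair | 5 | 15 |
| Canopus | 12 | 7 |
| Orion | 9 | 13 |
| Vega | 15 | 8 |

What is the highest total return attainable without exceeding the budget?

Mira + Lyra + Altair: cost 6 + 5 + 5 = 16 ≤ 19, return 7 + 15 + 15 = 37.
Pollux + Lyra + Altair: cost 9 + 5 + 5 = 19 ≤ 19, return 19 + 15 + 15 = 49.
Lyra + Altair + Orion: cost 5 + 5 + 9 = 19 ≤ 19, return 15 + 15 + 13 = 43.
Best is Pollux, Lyra, and Altair with total return 49.

49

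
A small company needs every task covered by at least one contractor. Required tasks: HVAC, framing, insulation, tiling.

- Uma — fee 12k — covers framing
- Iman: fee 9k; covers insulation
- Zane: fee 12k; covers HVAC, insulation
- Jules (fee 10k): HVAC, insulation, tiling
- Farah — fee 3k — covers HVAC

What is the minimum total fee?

This is a weighted set-cover instance.
The greedy cost-per-new-task heuristic would pick Farah, Jules, and Uma for 25, but a cheaper cover exists.
Choose Uma and Jules: together they cover HVAC, framing, insulation, tiling — every task.
Total fee: 12 + 10 = 22.
No cover costs less than 22.

22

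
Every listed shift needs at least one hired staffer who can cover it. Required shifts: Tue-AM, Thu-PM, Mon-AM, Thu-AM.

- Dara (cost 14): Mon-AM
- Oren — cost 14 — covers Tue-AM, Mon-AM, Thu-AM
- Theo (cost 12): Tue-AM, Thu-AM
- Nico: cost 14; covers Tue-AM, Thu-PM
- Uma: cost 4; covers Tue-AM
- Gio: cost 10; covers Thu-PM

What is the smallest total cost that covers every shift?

24

Choose Oren and Gio: together they cover Tue-AM, Thu-PM, Mon-AM, Thu-AM — every shift.
Total cost: 14 + 10 = 24.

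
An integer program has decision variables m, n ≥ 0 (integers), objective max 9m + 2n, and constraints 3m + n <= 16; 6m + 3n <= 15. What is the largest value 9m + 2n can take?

(m,n)=(2,1): 3·2+1·1=7≤16, 6·2+3·1=15≤15, objective 20.
(m,n)=(2,0): 3·2+1·0=6≤16, 6·2+3·0=12≤15, objective 18.
(m,n)=(1,2): 3·1+1·2=5≤16, 6·1+3·2=12≤15, objective 13.
(m,n)=(1,1): 3·1+1·1=4≤16, 6·1+3·1=9≤15, objective 11.
The best lattice point is (2,1), giving 20.

20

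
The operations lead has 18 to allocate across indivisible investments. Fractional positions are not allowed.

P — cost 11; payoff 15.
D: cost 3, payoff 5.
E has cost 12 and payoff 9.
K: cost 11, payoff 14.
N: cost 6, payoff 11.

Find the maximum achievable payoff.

26

Allowing fractional choices, the relaxed optimum would be about 28.3, but investments are indivisible.
P + N: cost 11 + 6 = 17 ≤ 18, payoff 15 + 11 = 26.
K + N: cost 11 + 6 = 17 ≤ 18, payoff 14 + 11 = 25.
Best is P and N with total payoff 26.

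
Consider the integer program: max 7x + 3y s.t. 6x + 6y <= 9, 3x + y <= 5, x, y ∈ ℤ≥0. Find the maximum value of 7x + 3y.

7

Relaxing integrality, the LP optimum is 10.50 at (x,y) = (1.5, 0), which is not an integer point.
(x,y)=(1,0) is feasible, giving 7.
(x,y)=(0,1) is feasible, giving 3.
Maximum is 7 at (x,y)=(1,0).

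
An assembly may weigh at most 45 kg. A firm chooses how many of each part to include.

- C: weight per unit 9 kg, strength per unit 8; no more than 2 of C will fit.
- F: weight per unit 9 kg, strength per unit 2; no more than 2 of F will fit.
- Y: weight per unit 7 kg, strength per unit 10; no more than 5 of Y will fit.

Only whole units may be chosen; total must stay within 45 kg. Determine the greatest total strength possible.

Y has the best ratio (10/7); taking only Y gives at most 5×10 = 50 (stopped by the supply cap of 5).
Mixing does better — 1×C and 5×Y: weight 44 ≤ 45, strength 1·8 + 5·10 = 58.

58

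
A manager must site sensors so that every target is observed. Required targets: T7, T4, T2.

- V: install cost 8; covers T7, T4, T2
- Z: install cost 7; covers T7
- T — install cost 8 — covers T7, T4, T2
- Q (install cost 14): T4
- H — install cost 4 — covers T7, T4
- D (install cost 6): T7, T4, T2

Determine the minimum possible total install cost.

The greedy cost-per-new-target heuristic would pick H and D for 10, but a cheaper cover exists.
D alone covers T7, T4, T2 — every target.
Total install cost: 6.
No cover costs less than 6.

6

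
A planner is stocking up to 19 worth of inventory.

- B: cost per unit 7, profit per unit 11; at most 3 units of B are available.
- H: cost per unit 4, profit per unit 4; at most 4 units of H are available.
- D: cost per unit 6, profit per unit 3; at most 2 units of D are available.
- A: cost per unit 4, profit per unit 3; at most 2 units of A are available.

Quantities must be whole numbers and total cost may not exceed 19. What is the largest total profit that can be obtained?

2×B and 1×H: cost 18 ≤ 19, profit 2·11 + 1·4 = 26.
2×B and 1×A: cost 18 ≤ 19, profit 2·11 + 1·3 = 25.
Best is 26.

26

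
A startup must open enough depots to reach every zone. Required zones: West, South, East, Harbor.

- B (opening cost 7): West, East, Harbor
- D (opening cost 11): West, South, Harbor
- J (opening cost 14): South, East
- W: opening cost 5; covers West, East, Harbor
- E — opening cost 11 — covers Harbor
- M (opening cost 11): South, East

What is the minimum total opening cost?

Choose D and W: together they cover West, South, East, Harbor — every zone.
Total opening cost: 11 + 5 = 16.
No cover costs less than 16.

16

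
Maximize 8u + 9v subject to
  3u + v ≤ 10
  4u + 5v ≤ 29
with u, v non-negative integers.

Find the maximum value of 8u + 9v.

53

(u,v)=(1,5) is feasible, giving 53.
(u,v)=(2,4) is feasible, giving 52.
(u,v)=(0,5) is feasible, giving 45.
(u,v)=(1,4) is feasible, giving 44.
The best lattice point is (1,5), giving 53.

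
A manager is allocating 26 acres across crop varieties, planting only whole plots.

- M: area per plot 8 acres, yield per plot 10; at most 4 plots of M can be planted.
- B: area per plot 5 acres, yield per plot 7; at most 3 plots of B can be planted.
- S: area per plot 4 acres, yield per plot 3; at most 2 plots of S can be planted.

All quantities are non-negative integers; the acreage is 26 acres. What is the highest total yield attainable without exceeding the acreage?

34

B has the best ratio (7/5); taking only B gives at most 3×7 = 21 (stopped by the supply cap of 3).
Mixing does better — 2×M and 2×B: area 26 ≤ 26, yield 2·10 + 2·7 = 34.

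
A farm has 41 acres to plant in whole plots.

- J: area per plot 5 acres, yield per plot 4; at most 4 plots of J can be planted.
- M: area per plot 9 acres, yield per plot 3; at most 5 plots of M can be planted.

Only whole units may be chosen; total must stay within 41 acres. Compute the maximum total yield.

J has the best ratio (4/5); taking only J gives at most 4×4 = 16 (stopped by the supply cap of 4).
Mixing does better — 4×J and 2×M: area 38 ≤ 41, yield 4·4 + 2·3 = 22.

22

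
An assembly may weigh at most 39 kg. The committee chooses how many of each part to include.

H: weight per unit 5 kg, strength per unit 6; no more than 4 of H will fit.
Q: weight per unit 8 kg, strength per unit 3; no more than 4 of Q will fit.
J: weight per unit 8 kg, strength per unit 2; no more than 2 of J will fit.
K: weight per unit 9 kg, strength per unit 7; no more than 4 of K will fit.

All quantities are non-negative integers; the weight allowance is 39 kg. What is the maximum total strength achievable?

Take 4×H and 2×K: weight 38 ≤ 39, strength 4·6 + 2·7 = 38.
H has the best ratio (6/5) and is taken to its limit of 4; remaining capacity is filled optimally with the others.

38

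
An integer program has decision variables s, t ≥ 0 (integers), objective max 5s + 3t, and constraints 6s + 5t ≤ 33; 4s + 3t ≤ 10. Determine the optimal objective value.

Relaxing integrality, the LP optimum is 12.50 at (s,t) = (2.5, 0), which is not an integer point.
(s,t)=(1,2): 6·1+5·2=16≤33, 4·1+3·2=10≤10, objective 11.
(s,t)=(2,0): 6·2+5·0=12≤33, 4·2+3·0=8≤10, objective 10.
(s,t)=(0,3): 6·0+5·3=15≤33, 4·0+3·3=9≤10, objective 9.
Maximum is 11 at (s,t)=(1,2).

11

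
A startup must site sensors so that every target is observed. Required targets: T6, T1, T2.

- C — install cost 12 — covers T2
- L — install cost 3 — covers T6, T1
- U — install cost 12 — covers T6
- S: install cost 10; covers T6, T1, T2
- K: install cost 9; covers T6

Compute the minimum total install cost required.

S alone covers T6, T1, T2 — every target.
Total install cost: 10.

10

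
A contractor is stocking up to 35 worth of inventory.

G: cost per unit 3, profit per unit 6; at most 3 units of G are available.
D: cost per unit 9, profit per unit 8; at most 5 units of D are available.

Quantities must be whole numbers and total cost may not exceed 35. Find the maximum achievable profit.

Take 2×G and 3×D: cost 33 ≤ 35, profit 2·6 + 3·8 = 36.
No other integer combination yields more.

36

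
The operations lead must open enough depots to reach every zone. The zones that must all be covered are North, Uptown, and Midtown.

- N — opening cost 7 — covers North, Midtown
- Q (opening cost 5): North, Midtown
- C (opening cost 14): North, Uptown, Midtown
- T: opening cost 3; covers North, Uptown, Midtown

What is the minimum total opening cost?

3

T alone covers North, Uptown, Midtown — every zone.
Total opening cost: 3.
No cover costs less than 3.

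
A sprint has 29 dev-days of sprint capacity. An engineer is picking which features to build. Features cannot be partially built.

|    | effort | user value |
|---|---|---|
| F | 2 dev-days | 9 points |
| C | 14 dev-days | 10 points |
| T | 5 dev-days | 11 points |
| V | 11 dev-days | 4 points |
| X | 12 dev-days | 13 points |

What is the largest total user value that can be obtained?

33

F + C + X: effort 2 + 14 + 12 = 28 ≤ 29, user value 9 + 10 + 13 = 32.
F + C + T: effort 2 + 14 + 5 = 21 ≤ 29, user value 9 + 10 + 11 = 30.
F + T + X: effort 2 + 5 + 12 = 19 ≤ 29, user value 9 + 11 + 13 = 33.
Best is F, T, and X with total user value 33.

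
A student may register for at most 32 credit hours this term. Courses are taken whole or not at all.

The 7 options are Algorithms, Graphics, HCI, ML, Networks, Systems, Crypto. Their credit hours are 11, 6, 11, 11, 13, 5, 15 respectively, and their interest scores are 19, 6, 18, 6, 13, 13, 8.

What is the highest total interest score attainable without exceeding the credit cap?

Take Algorithms, HCI, and Systems: credit hours 11 + 11 + 5 = 27 ≤ 32, interest score 19 + 18 + 13 = 50.
No other feasible combination does better.

50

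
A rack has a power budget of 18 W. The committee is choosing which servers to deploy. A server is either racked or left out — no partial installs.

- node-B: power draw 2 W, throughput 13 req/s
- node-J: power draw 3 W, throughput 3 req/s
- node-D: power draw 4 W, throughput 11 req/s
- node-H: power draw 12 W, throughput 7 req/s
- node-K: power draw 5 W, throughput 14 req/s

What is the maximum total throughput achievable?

This is an integer program with binary decision variables.
node-B + node-D + node-H: power draw 2 + 4 + 12 = 18 ≤ 18, throughput 13 + 11 + 7 = 31.
node-B + node-D + node-K: power draw 2 + 4 + 5 = 11 ≤ 18, throughput 13 + 11 + 14 = 38.
node-B + node-J + node-D + node-K: power draw 2 + 3 + 4 + 5 = 14 ≤ 18, throughput 13 + 3 + 11 + 14 = 41.
Best is node-B, node-J, node-D, and node-K with total throughput 41.

41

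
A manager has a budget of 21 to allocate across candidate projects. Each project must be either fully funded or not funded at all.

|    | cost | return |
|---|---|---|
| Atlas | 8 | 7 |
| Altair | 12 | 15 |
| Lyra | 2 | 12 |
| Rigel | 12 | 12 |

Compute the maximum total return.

27

Allowing fractional choices, the relaxed optimum would be about 34.0, but projects are indivisible.
Lyra + Rigel: cost 2 + 12 = 14 ≤ 21, return 12 + 12 = 24.
Altair + Lyra: cost 12 + 2 = 14 ≤ 21, return 15 + 12 = 27.
Atlas + Altair: cost 8 + 12 = 20 ≤ 21, return 7 + 15 = 22.
Best is Altair and Lyra with total return 27.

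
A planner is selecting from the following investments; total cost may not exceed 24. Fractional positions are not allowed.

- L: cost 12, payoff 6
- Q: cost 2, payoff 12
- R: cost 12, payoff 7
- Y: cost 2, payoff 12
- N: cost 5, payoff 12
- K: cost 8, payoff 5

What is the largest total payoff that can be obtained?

43

Q + R + Y + N: cost 2 + 12 + 2 + 5 = 21 ≤ 24, payoff 12 + 7 + 12 + 12 = 43.
L + Q + Y + N: cost 12 + 2 + 2 + 5 = 21 ≤ 24, payoff 6 + 12 + 12 + 12 = 42.
Best is Q, R, Y, and N with total payoff 43.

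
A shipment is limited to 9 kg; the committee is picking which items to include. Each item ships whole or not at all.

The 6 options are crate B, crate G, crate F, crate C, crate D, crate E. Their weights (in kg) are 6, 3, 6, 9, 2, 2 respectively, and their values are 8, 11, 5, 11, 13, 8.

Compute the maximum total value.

crate G + crate D: weight 3 + 2 = 5 ≤ 9, value 11 + 13 = 24.
crate G + crate D + crate E: weight 3 + 2 + 2 = 7 ≤ 9, value 11 + 13 + 8 = 32.
Best is crate G, crate D, and crate E with total value 32.

32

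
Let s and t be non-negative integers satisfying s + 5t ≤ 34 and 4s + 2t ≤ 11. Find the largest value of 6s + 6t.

(s,t)=(0,5) is feasible, giving 30.
(s,t)=(0,4) is feasible, giving 24.
No feasible integer point exceeds 30.

30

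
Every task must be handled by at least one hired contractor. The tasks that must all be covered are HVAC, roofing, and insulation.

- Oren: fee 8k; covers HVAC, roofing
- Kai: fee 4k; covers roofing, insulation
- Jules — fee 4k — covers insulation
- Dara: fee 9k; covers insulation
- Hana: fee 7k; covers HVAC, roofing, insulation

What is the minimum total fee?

This is an integer covering problem.
The greedy cost-per-new-task heuristic would pick Kai and Hana for 11, but a cheaper cover exists.
Hana alone covers HVAC, roofing, insulation — every task.
Total fee: 7.
No cover costs less than 7.

7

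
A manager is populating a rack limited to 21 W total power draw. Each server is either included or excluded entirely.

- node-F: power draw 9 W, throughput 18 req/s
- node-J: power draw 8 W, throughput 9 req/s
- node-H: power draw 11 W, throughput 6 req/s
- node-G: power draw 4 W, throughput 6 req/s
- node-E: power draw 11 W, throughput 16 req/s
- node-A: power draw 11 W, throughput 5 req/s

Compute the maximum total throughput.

Allowing fractional choices, the relaxed optimum would be about 35.6, but servers are indivisible.
node-F + node-J: power draw 9 + 8 = 17 ≤ 21, throughput 18 + 9 = 27.
node-F + node-J + node-G: power draw 9 + 8 + 4 = 21 ≤ 21, throughput 18 + 9 + 6 = 33.
node-F + node-E: power draw 9 + 11 = 20 ≤ 21, throughput 18 + 16 = 34.
Best is node-F and node-E with total throughput 34.

34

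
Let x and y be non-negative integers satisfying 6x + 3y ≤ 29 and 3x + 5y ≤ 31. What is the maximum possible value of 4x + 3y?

23

The continuous relaxation peaks at (2.48, 4.71) with value 24.05; rounding to a feasible lattice point costs some objective.
(x,y)=(2,5): 6·2+3·5=27≤29, 3·2+5·5=31≤31, objective 23.
(x,y)=(3,3): 6·3+3·3=27≤29, 3·3+5·3=24≤31, objective 21.
Maximum is 23 at (x,y)=(2,5).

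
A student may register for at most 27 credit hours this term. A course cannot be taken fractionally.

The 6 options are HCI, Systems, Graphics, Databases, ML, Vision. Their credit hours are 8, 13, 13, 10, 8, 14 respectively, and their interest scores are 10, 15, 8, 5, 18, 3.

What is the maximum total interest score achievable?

33

Take Systems and ML: credit hours 13 + 8 = 21 ≤ 27, interest score 15 + 18 = 33.
No feasible combination exceeds this.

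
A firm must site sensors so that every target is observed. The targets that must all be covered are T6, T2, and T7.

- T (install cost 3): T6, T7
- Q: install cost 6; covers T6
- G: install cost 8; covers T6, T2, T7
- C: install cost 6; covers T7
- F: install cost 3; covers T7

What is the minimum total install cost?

This is a weighted set-cover instance.
G alone covers T6, T2, T7 — every target.
Total install cost: 8.

8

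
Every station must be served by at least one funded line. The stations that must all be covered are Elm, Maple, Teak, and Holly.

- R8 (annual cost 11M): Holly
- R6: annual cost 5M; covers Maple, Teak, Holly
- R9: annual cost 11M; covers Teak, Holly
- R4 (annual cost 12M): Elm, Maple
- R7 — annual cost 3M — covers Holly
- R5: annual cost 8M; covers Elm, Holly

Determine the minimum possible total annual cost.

13

Choose R6 and R5: together they cover Elm, Maple, Teak, Holly — every station.
Total annual cost: 5 + 8 = 13.
No cover costs less than 13.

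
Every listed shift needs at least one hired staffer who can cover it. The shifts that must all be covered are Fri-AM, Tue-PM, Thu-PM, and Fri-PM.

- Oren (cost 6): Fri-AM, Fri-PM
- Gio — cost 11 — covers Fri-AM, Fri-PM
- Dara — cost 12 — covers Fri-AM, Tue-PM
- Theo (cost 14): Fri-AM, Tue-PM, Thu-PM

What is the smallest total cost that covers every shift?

Choose Oren and Theo: together they cover Fri-AM, Tue-PM, Thu-PM, Fri-PM — every shift.
Total cost: 6 + 14 = 20.
No cover costs less than 20.

20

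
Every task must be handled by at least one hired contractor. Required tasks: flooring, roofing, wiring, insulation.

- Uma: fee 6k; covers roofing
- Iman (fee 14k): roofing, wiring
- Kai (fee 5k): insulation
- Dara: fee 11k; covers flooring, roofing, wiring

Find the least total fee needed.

This is an integer covering problem.
Choose Kai and Dara: together they cover flooring, roofing, wiring, insulation — every task.
Total fee: 5 + 11 = 16.

16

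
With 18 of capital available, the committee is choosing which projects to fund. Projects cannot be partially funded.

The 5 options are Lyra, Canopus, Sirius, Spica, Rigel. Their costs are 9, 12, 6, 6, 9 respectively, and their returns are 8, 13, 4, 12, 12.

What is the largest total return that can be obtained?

25

This is a 0-1 knapsack instance.
Lyra + Spica: cost 9 + 6 = 15 ≤ 18, return 8 + 12 = 20.
Spica + Rigel: cost 6 + 9 = 15 ≤ 18, return 12 + 12 = 24.
Canopus + Spica: cost 12 + 6 = 18 ≤ 18, return 13 + 12 = 25.
Best is Canopus and Spica with total return 25.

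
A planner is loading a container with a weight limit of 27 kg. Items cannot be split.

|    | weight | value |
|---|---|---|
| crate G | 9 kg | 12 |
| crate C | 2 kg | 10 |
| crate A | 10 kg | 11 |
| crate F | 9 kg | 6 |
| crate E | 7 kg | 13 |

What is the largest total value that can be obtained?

Take crate G, crate C, crate F, and crate E: weight 9 + 2 + 9 + 7 = 27 ≤ 27, value 12 + 10 + 6 + 13 = 41.
No other feasible combination does better.

41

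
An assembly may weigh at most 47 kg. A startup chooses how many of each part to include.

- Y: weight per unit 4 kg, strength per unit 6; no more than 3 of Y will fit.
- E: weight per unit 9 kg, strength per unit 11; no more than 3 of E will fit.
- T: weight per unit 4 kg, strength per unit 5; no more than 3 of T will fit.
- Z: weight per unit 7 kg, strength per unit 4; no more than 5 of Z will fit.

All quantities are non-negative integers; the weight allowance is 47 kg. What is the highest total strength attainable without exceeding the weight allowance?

61

This is a bounded integer knapsack.
Y has the best ratio (6/4); taking only Y gives at most 3×6 = 18 (stopped by the supply cap of 3).
Mixing does better — 3×Y, 3×E, and 2×T: weight 47 ≤ 47, strength 3·6 + 3·11 + 2·5 = 61.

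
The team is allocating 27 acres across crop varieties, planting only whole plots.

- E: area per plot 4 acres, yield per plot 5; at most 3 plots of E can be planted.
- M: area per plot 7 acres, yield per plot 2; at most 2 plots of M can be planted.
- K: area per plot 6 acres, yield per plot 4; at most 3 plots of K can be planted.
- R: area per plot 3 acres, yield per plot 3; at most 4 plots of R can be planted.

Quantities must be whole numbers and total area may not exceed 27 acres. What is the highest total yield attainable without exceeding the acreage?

E has the best ratio (5/4); taking only E gives at most 3×5 = 15 (stopped by the supply cap of 3).
Mixing does better — 3×E, 1×K, and 3×R: area 27 ≤ 27, yield 3·5 + 1·4 + 3·3 = 28.

28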